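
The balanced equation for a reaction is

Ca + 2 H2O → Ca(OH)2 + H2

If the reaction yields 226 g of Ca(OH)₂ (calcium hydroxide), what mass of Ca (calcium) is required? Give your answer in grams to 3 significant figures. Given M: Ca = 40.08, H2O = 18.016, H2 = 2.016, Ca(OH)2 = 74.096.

n(Ca(OH)2) = 226.0 g / 74.096 g/mol = 3.050 mol.
From the equation the Ca(OH)2:Ca mole ratio is 1:1, so n(Ca) = 3.050 × 1/1 = 3.050 mol.
Mass of Ca = 3.050 mol × 40.08 g/mol = 122.2 g.

122 g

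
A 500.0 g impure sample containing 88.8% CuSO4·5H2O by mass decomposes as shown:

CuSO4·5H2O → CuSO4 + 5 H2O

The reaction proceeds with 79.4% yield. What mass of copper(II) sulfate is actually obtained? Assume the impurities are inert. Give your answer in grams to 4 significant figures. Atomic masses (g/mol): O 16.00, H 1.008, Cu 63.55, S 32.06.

225.4 g

Pure CuSO4·5H2O available = 500.0 g × 0.888 = 444.00 g.
M(CuSO4·5H2O) = 63.55 + 32.06 + 9(16.00) + 10(1.008) = 249.69 g/mol.
M(CuSO4) = 63.55 + 32.06 + 4(16.00) = 159.61 g/mol.
n(CuSO4·5H2O) = 444.00 g / 249.69 g/mol = 1.7782 mol.
From the equation the CuSO4·5H2O:CuSO4 mole ratio is 1:1, so n(CuSO4) = 1.7782 × 1/1 = 1.7782 mol.
Mass of CuSO4 = 1.7782 mol × 159.61 g/mol = 283.82 g.
Actual mass collected = 283.82 g × 0.794 = 225.35 g.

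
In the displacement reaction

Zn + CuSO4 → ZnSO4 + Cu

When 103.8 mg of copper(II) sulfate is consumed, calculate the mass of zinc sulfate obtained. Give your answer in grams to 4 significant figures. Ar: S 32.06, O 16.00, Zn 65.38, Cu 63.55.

0.1050 g

M(CuSO4) = 63.55 + 32.06 + 4(16.00) = 159.61 g/mol.
M(ZnSO4) = 65.38 + 32.06 + 4(16.00) = 161.44 g/mol.
Convert: 103.8 mg = 0.10380 g.
n(CuSO4) = 0.10380 g / 159.61 g/mol = 0.00065034 mol.
From the equation the CuSO4:ZnSO4 mole ratio is 1:1, so n(ZnSO4) = 0.00065034 × 1/1 = 0.00065034 mol.
Mass of ZnSO4 = 0.00065034 mol × 161.44 g/mol = 0.10499 g.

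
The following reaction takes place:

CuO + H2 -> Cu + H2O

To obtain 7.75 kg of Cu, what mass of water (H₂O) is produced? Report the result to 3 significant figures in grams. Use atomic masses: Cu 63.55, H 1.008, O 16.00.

M(Cu) = 63.55 g/mol.
M(H2O) = 2(1.008) + 16.00 = 18.016 g/mol.
Convert: 7.75 kg = 7750 g.
n(Cu) = 7750 g / 63.55 g/mol = 122.0 mol.
From the equation the Cu:H2O mole ratio is 1:1, so n(H2O) = 122.0 × 1/1 = 122.0 mol.
Mass of H2O = 122.0 mol × 18.016 g/mol = 2197 g.

2200 g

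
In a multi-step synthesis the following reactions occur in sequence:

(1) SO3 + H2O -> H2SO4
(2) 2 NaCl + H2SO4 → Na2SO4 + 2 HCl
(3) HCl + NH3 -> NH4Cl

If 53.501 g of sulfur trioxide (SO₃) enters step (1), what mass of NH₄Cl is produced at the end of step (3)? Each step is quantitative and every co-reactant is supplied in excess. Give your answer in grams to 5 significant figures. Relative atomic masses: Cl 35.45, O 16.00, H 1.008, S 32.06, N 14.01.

M(SO3) = 32.06 + 3(16.00) = 80.06 g/mol.
M(NH4Cl) = 14.01 + 4(1.008) + 35.45 = 53.492 g/mol.
n(SO3) = 53.501 / 80.06 = 0.668261 mol.
Reaction (1): SO3→H2SO4 ratio 1:1 ⇒ n(H2SO4) = 0.668261 mol.
Reaction (2): H2SO4→HCl ratio 1:2 ⇒ n(HCl) = 1.33652 mol.
Reaction (3): HCl→NH4Cl ratio 1:1 ⇒ n(NH4Cl) = 1.33652 mol.
Mass of NH4Cl = 1.33652 × 53.492 = 71.4933 g.

71.493 g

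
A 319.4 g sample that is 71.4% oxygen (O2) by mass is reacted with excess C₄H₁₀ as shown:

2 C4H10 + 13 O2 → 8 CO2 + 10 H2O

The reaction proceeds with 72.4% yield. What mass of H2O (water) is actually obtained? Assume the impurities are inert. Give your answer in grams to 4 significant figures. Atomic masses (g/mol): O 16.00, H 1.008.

Pure O2 available = 319.4 g × 0.714 = 228.05 g.
M(O2) = 2(16.00) = 32.00 g/mol.
M(H2O) = 2(1.008) + 16.00 = 18.016 g/mol.
n(O2) = 228.05 g / 32.00 g/mol = 7.1266 mol.
From the equation the O2:H2O mole ratio is 13:10, so n(H2O) = 7.1266 × 10/13 = 5.4820 mol.
Mass of H2O = 5.4820 mol × 18.016 g/mol = 98.764 g.
Actual mass collected = 98.764 g × 0.724 = 71.505 g.

71.51 g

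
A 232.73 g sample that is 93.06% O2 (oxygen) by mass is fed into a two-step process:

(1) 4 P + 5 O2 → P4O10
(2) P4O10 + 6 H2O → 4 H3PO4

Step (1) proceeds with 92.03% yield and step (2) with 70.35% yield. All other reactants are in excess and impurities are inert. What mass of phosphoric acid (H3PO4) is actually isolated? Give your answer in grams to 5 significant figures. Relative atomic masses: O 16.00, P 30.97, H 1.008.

343.52 g

Pure O2 = 232.73 × 0.9306 = 216.579 g.
M(O2) = 2(16.00) = 32.00 g/mol.
M(H3PO4) = 3(1.008) + 30.97 + 4(16.00) = 97.994 g/mol.
n(O2) = 216.579 / 32.00 = 6.76808 mol.
Step 1 (O2:P4O10 = 5:1): theoretical n(P4O10) = 1.35362 mol; at 92.03% yield, n(P4O10) = 1.24573 mol.
Step 2 (P4O10:H3PO4 = 1:4): theoretical n(H3PO4) = 4.98293 mol, so theoretical mass = 4.98293 × 97.994 = 488.297 g.
At 70.35% yield, actual mass of H3PO4 = 488.297 × 0.7035 = 343.517 g.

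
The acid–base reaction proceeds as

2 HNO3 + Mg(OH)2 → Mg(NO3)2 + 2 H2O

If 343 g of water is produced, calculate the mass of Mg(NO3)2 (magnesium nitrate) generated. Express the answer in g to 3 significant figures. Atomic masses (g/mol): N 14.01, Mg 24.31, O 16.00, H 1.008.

1410 g

M(H2O) = 2(1.008) + 16.00 = 18.016 g/mol.
M(Mg(NO3)2) = 24.31 + 2(14.01) + 6(16.00) = 148.33 g/mol.
n(H2O) = 343.0 g / 18.016 g/mol = 19.04 mol.
From the equation the H2O:Mg(NO3)2 mole ratio is 2:1, so n(Mg(NO3)2) = 19.04 × 1/2 = 9.519 mol.
Mass of Mg(NO3)2 = 9.519 mol × 148.33 g/mol = 1412 g.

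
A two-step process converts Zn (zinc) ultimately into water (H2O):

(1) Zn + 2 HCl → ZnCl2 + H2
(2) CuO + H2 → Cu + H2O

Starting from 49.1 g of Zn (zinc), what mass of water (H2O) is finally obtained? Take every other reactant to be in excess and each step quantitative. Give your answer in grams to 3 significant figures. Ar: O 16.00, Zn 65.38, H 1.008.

13.5 g

M(Zn) = 65.38 g/mol.
M(H2O) = 2(1.008) + 16.00 = 18.016 g/mol.
n(Zn) = 49.10 / 65.38 = 0.7510 mol.
Step 1 gives a 1:1 ratio of Zn to H2, so n(H2) = 0.7510 mol.
In step 2 the H2:H2O ratio is 1:1, so n(H2O) = 0.7510 mol.
Mass of H2O = 0.7510 × 18.016 = 13.53 g.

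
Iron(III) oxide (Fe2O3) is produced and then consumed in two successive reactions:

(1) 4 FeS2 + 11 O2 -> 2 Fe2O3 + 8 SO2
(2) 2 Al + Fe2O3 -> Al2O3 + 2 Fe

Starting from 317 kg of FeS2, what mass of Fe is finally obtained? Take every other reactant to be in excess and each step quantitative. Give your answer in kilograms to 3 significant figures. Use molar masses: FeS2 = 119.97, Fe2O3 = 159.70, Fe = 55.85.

148 kg

317 kg = 317000 g.
n(FeS2) = 317000 / 119.97 = 2642 mol.
Step 1 gives a 4:2 ratio of FeS2 to Fe2O3, so n(Fe2O3) = 1321 mol.
In step 2 the Fe2O3:Fe ratio is 1:2, so n(Fe) = 2642 mol.
Mass of Fe = 2642 × 55.85 = 147600 g = 148 kg.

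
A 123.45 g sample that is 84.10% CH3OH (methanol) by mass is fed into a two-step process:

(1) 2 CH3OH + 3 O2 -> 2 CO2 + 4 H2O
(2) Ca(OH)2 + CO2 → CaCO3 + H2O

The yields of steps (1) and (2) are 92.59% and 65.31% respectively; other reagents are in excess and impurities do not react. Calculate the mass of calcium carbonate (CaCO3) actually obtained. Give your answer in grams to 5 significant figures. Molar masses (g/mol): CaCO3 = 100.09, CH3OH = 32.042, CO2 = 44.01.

Pure CH3OH = 123.45 × 0.8410 = 103.821 g.
n(CH3OH) = 103.821 / 32.042 = 3.24017 mol.
Step 1 (CH3OH:CO2 = 2:2): theoretical n(CO2) = 3.24017 mol; at 92.59% yield, n(CO2) = 3.00007 mol.
Step 2 (CO2:CaCO3 = 1:1): theoretical n(CaCO3) = 3.00007 mol, so theoretical mass = 3.00007 × 100.09 = 300.277 g.
At 65.31% yield, actual mass of CaCO3 = 300.277 × 0.6531 = 196.111 g.

196.11 g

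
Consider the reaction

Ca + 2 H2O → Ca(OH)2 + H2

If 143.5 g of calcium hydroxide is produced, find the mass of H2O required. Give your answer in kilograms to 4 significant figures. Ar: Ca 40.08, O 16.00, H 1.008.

M(Ca(OH)2) = 40.08 + 2(16.00) + 2(1.008) = 74.096 g/mol.
M(H2O) = 2(1.008) + 16.00 = 18.016 g/mol.
n(Ca(OH)2) = 143.50 g / 74.096 g/mol = 1.9367 mol.
From the equation the Ca(OH)2:H2O mole ratio is 1:2, so n(H2O) = 1.9367 × 2/1 = 3.8734 mol.
Mass of H2O = 3.8734 mol × 18.016 g/mol = 69.782 g.
Converting to kg: 69.782 g = 0.06978 kg.

0.06978 kg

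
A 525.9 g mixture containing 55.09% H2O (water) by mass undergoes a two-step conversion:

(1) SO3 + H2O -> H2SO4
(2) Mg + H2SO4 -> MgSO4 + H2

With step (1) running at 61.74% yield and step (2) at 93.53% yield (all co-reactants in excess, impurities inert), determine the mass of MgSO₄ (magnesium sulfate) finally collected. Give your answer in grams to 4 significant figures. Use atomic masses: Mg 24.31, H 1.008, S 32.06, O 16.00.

Pure H2O = 525.9 × 0.5509 = 289.72 g.
M(H2O) = 2(1.008) + 16.00 = 18.016 g/mol.
M(MgSO4) = 24.31 + 32.06 + 4(16.00) = 120.37 g/mol.
n(H2O) = 289.72 / 18.016 = 16.081 mol.
Step 1 (H2O:H2SO4 = 1:1): theoretical n(H2SO4) = 16.081 mol; at 61.74% yield, n(H2SO4) = 9.9285 mol.
Step 2 (H2SO4:MgSO4 = 1:1): theoretical n(MgSO4) = 9.9285 mol, so theoretical mass = 9.9285 × 120.37 = 1195.1 g.
At 93.53% yield, actual mass of MgSO4 = 1195.1 × 0.9353 = 1117.8 g.

1118 g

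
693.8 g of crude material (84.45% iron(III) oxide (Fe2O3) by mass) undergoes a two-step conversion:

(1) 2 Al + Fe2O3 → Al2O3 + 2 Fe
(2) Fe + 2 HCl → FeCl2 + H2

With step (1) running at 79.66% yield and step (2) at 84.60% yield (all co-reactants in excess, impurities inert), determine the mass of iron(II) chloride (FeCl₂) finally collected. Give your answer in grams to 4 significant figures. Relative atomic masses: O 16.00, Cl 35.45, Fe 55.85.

626.8 g

Pure Fe2O3 = 693.8 × 0.8445 = 585.91 g.
M(Fe2O3) = 2(55.85) + 3(16.00) = 159.70 g/mol.
M(FeCl2) = 55.85 + 2(35.45) = 126.75 g/mol.
n(Fe2O3) = 585.91 / 159.70 = 3.6688 mol.
Step 1 (Fe2O3:Fe = 1:2): theoretical n(Fe) = 7.3377 mol; at 79.66% yield, n(Fe) = 5.8452 mol.
Step 2 (Fe:FeCl2 = 1:1): theoretical n(FeCl2) = 5.8452 mol, so theoretical mass = 5.8452 × 126.75 = 740.88 g.
At 84.60% yield, actual mass of FeCl2 = 740.88 × 0.8460 = 626.78 g.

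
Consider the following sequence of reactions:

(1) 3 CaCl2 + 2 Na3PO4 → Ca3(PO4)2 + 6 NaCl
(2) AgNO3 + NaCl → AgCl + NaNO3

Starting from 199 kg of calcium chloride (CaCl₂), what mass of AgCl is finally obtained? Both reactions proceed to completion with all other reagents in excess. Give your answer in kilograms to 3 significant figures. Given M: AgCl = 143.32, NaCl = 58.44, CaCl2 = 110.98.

199 kg = 199000 g.
n(CaCl2) = 199000 / 110.98 = 1793 mol.
Step 1 gives a 3:6 ratio of CaCl2 to NaCl, so n(NaCl) = 3586 mol.
In step 2 the NaCl:AgCl ratio is 1:1, so n(AgCl) = 3586 mol.
Mass of AgCl = 3586 × 143.32 = 514000 g = 514 kg.

514 kg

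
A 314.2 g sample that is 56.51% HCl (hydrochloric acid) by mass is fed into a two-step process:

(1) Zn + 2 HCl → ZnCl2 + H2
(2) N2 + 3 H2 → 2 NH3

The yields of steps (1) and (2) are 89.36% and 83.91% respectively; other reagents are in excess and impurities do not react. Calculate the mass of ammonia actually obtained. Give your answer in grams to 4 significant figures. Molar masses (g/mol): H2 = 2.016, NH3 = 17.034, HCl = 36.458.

Pure HCl = 314.2 × 0.5651 = 177.55 g.
n(HCl) = 177.55 / 36.458 = 4.8701 mol.
Step 1 (HCl:H2 = 2:1): theoretical n(H2) = 2.4351 mol; at 89.36% yield, n(H2) = 2.1760 mol.
Step 2 (H2:NH3 = 3:2): theoretical n(NH3) = 1.4506 mol, so theoretical mass = 1.4506 × 17.034 = 24.710 g.
At 83.91% yield, actual mass of NH3 = 24.710 × 0.8391 = 20.734 g.

20.73 g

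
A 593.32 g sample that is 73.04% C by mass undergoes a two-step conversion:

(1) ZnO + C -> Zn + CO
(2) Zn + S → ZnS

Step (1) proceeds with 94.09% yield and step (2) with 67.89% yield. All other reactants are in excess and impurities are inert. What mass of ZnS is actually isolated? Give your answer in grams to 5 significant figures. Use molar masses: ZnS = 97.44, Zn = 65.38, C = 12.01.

2245.9 g

Pure C = 593.32 × 0.7304 = 433.361 g.
n(C) = 433.361 / 12.01 = 36.0833 mol.
Step 1 (C:Zn = 1:1): theoretical n(Zn) = 36.0833 mol; at 94.09% yield, n(Zn) = 33.9508 mol.
Step 2 (Zn:ZnS = 1:1): theoretical n(ZnS) = 33.9508 mol, so theoretical mass = 33.9508 × 97.44 = 3308.17 g.
At 67.89% yield, actual mass of ZnS = 3308.17 × 0.6789 = 2245.91 g.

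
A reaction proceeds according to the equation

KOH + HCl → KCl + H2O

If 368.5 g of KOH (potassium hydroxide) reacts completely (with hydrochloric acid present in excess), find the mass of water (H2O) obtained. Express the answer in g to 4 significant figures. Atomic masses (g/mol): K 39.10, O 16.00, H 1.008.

M(KOH) = 39.10 + 16.00 + 1.008 = 56.108 g/mol.
M(H2O) = 2(1.008) + 16.00 = 18.016 g/mol.
n(KOH) = 368.50 g / 56.108 g/mol = 6.5677 mol.
From the equation the KOH:H2O mole ratio is 1:1, so n(H2O) = 6.5677 × 1/1 = 6.5677 mol.
Mass of H2O = 6.5677 mol × 18.016 g/mol = 118.32 g.

118.3 g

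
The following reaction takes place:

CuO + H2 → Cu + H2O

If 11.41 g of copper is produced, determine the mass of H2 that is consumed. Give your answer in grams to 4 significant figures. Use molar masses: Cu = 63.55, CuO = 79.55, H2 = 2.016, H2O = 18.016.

0.3620 g

n(Cu) = 11.410 g / 63.55 g/mol = 0.17954 mol.
From the equation the Cu:H2 mole ratio is 1:1, so n(H2) = 0.17954 × 1/1 = 0.17954 mol.
Mass of H2 = 0.17954 mol × 2.016 g/mol = 0.36196 g.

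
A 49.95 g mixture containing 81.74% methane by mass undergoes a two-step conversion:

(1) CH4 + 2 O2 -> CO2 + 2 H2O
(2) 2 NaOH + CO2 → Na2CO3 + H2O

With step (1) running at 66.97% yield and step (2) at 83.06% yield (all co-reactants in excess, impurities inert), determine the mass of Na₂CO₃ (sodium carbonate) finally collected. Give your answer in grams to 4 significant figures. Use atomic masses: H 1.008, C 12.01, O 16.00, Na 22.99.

Pure CH4 = 49.95 × 0.8174 = 40.829 g.
M(CH4) = 12.01 + 4(1.008) = 16.042 g/mol.
M(Na2CO3) = 2(22.99) + 12.01 + 3(16.00) = 105.99 g/mol.
n(CH4) = 40.829 / 16.042 = 2.5451 mol.
Step 1 (CH4:CO2 = 1:1): theoretical n(CO2) = 2.5451 mol; at 66.97% yield, n(CO2) = 1.7045 mol.
Step 2 (CO2:Na2CO3 = 1:1): theoretical n(Na2CO3) = 1.7045 mol, so theoretical mass = 1.7045 × 105.99 = 180.66 g.
At 83.06% yield, actual mass of Na2CO3 = 180.66 × 0.8306 = 150.05 g.

150.1 g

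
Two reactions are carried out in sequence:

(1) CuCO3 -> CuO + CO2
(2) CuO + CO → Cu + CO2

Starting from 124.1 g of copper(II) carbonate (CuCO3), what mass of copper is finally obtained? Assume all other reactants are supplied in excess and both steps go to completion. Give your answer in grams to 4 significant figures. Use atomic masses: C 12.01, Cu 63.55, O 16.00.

M(CuCO3) = 63.55 + 12.01 + 3(16.00) = 123.56 g/mol.
M(Cu) = 63.55 g/mol.
n(CuCO3) = 124.10 / 123.56 = 1.0044 mol.
Step 1 gives a 1:1 ratio of CuCO3 to CuO, so n(CuO) = 1.0044 mol.
In step 2 the CuO:Cu ratio is 1:1, so n(Cu) = 1.0044 mol.
Mass of Cu = 1.0044 × 63.55 = 63.828 g.

63.83 g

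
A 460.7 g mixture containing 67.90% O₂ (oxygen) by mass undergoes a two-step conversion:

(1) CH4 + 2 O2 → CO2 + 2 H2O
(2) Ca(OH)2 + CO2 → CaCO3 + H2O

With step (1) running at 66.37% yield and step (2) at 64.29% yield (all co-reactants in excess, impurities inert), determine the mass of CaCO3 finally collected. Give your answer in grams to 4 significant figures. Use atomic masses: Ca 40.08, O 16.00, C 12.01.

Pure O2 = 460.7 × 0.6790 = 312.82 g.
M(O2) = 2(16.00) = 32.00 g/mol.
M(CaCO3) = 40.08 + 12.01 + 3(16.00) = 100.09 g/mol.
n(O2) = 312.82 / 32.00 = 9.7755 mol.
Step 1 (O2:CO2 = 2:1): theoretical n(CO2) = 4.8877 mol; at 66.37% yield, n(CO2) = 3.2440 mol.
Step 2 (CO2:CaCO3 = 1:1): theoretical n(CaCO3) = 3.2440 mol, so theoretical mass = 3.2440 × 100.09 = 324.69 g.
At 64.29% yield, actual mass of CaCO3 = 324.69 × 0.6429 = 208.74 g.

208.7 g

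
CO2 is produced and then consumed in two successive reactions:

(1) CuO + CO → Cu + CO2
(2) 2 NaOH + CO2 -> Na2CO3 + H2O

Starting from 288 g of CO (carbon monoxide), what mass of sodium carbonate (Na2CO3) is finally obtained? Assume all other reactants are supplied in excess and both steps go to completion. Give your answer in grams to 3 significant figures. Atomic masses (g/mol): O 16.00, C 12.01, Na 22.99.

1090 g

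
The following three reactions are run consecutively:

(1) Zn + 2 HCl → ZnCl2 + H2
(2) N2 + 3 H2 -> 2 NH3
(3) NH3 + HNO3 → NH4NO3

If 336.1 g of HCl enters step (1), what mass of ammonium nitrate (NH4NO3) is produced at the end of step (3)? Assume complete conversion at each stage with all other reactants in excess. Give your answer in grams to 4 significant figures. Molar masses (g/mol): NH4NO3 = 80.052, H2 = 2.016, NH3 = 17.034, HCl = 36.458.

n(HCl) = 336.1 / 36.458 = 9.2188 mol.
Reaction (1): HCl→H2 ratio 2:1 ⇒ n(H2) = 4.6094 mol.
Reaction (2): H2→NH3 ratio 3:2 ⇒ n(NH3) = 3.0729 mol.
Reaction (3): NH3→NH4NO3 ratio 1:1 ⇒ n(NH4NO3) = 3.0729 mol.
Mass of NH4NO3 = 3.0729 × 80.052 = 246.00 g.

246.0 g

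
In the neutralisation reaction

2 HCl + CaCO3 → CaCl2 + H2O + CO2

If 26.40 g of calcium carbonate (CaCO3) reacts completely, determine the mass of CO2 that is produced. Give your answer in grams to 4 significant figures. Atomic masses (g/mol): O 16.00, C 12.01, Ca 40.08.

11.61 g

M(CaCO3) = 40.08 + 12.01 + 3(16.00) = 100.09 g/mol.
M(CO2) = 12.01 + 2(16.00) = 44.01 g/mol.
n(CaCO3) = 26.400 g / 100.09 g/mol = 0.26376 mol.
From the equation the CaCO3:CO2 mole ratio is 1:1, so n(CO2) = 0.26376 × 1/1 = 0.26376 mol.
Mass of CO2 = 0.26376 mol × 44.01 g/mol = 11.608 g.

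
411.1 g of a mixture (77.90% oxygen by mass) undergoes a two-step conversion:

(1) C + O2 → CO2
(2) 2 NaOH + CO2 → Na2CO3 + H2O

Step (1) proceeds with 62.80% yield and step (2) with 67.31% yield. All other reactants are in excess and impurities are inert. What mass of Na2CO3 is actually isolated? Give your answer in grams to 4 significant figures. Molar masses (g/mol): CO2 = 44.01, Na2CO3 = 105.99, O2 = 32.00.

Pure O2 = 411.1 × 0.7790 = 320.25 g.
n(O2) = 320.25 / 32.00 = 10.008 mol.
Step 1 (O2:CO2 = 1:1): theoretical n(CO2) = 10.008 mol; at 62.80% yield, n(CO2) = 6.2848 mol.
Step 2 (CO2:Na2CO3 = 1:1): theoretical n(Na2CO3) = 6.2848 mol, so theoretical mass = 6.2848 × 105.99 = 666.13 g.
At 67.31% yield, actual mass of Na2CO3 = 666.13 × 0.6731 = 448.37 g.

448.4 g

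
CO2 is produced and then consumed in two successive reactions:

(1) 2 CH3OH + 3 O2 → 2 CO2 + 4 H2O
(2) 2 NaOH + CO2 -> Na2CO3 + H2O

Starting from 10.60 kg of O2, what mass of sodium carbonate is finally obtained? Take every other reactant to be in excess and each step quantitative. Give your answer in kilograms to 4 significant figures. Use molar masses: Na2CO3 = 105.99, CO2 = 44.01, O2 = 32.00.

23.41 kg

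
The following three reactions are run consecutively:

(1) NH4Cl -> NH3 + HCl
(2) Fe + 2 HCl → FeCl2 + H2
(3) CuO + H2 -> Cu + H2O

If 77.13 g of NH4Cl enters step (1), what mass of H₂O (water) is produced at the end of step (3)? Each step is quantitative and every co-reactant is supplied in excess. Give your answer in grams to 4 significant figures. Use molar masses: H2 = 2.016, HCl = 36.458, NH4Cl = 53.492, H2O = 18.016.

n(NH4Cl) = 77.13 / 53.492 = 1.4419 mol.
Reaction (1): NH4Cl→HCl ratio 1:1 ⇒ n(HCl) = 1.4419 mol.
Reaction (2): HCl→H2 ratio 2:1 ⇒ n(H2) = 0.72095 mol.
Reaction (3): H2→H2O ratio 1:1 ⇒ n(H2O) = 0.72095 mol.
Mass of H2O = 0.72095 × 18.016 = 12.989 g.

12.99 g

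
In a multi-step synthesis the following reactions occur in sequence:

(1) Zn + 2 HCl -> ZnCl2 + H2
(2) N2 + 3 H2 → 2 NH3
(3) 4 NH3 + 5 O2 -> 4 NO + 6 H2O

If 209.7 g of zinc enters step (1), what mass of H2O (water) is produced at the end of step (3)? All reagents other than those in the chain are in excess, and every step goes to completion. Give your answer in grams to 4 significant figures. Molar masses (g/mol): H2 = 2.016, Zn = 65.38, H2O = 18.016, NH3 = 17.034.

57.78 g

n(Zn) = 209.7 / 65.38 = 3.2074 mol.
Reaction (1): Zn→H2 ratio 1:1 ⇒ n(H2) = 3.2074 mol.
Reaction (2): H2→NH3 ratio 3:2 ⇒ n(NH3) = 2.1383 mol.
Reaction (3): NH3→H2O ratio 4:6 ⇒ n(H2O) = 3.2074 mol.
Mass of H2O = 3.2074 × 18.016 = 57.785 g.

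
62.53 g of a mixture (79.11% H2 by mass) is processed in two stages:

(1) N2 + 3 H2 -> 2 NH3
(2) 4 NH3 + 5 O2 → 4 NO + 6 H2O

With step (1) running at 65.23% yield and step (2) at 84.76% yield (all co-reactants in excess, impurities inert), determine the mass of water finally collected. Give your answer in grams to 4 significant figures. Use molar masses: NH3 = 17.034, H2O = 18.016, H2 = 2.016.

Pure H2 = 62.53 × 0.7911 = 49.467 g.
n(H2) = 49.467 / 2.016 = 24.537 mol.
Step 1 (H2:NH3 = 3:2): theoretical n(NH3) = 16.358 mol; at 65.23% yield, n(NH3) = 10.671 mol.
Step 2 (NH3:H2O = 4:6): theoretical n(H2O) = 16.006 mol, so theoretical mass = 16.006 × 18.016 = 288.36 g.
At 84.76% yield, actual mass of H2O = 288.36 × 0.8476 = 244.41 g.

244.4 g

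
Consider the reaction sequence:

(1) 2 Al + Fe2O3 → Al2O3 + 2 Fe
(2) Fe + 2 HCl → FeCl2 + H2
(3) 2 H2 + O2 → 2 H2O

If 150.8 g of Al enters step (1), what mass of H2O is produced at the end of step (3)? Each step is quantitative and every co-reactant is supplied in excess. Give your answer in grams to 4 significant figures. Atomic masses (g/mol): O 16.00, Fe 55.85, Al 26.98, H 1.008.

M(Al) = 26.98 g/mol.
M(H2O) = 2(1.008) + 16.00 = 18.016 g/mol.
n(Al) = 150.8 / 26.98 = 5.5893 mol.
Reaction (1): Al→Fe ratio 2:2 ⇒ n(Fe) = 5.5893 mol.
Reaction (2): Fe→H2 ratio 1:1 ⇒ n(H2) = 5.5893 mol.
Reaction (3): H2→H2O ratio 2:2 ⇒ n(H2O) = 5.5893 mol.
Mass of H2O = 5.5893 × 18.016 = 100.70 g.

100.7 g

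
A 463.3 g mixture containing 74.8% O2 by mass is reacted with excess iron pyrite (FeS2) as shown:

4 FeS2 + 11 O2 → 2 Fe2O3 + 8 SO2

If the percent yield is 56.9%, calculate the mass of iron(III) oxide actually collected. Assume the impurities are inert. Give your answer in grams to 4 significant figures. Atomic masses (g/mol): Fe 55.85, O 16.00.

178.9 g

Pure O2 available = 463.3 g × 0.748 = 346.55 g.
M(O2) = 2(16.00) = 32.00 g/mol.
M(Fe2O3) = 2(55.85) + 3(16.00) = 159.70 g/mol.
n(O2) = 346.55 g / 32.00 g/mol = 10.830 mol.
From the equation the O2:Fe2O3 mole ratio is 11:2, so n(Fe2O3) = 10.830 × 2/11 = 1.9690 mol.
Mass of Fe2O3 = 1.9690 mol × 159.70 g/mol = 314.45 g.
Actual mass collected = 314.45 g × 0.569 = 178.92 g.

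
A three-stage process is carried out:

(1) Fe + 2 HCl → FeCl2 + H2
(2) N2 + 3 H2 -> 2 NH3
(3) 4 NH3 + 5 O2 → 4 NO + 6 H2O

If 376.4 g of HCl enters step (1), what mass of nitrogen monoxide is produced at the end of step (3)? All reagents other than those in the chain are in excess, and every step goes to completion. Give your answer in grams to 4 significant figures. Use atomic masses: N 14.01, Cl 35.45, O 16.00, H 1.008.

103.3 g

M(HCl) = 1.008 + 35.45 = 36.458 g/mol.
M(NO) = 14.01 + 16.00 = 30.01 g/mol.
n(HCl) = 376.4 / 36.458 = 10.324 mol.
Reaction (1): HCl→H2 ratio 2:1 ⇒ n(H2) = 5.1621 mol.
Reaction (2): H2→NH3 ratio 3:2 ⇒ n(NH3) = 3.4414 mol.
Reaction (3): NH3→NO ratio 4:4 ⇒ n(NO) = 3.4414 mol.
Mass of NO = 3.4414 × 30.01 = 103.28 g.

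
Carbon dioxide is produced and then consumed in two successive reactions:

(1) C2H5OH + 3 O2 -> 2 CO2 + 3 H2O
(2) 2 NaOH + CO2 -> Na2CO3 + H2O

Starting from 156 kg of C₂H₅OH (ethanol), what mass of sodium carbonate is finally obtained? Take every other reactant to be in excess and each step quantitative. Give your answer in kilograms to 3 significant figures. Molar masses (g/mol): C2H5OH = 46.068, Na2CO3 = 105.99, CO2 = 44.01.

718 kg

156 kg = 156000 g.
n(C2H5OH) = 156000 / 46.068 = 3386 mol.
Step 1 gives a 1:2 ratio of C2H5OH to CO2, so n(CO2) = 6773 mol.
In step 2 the CO2:Na2CO3 ratio is 1:1, so n(Na2CO3) = 6773 mol.
Mass of Na2CO3 = 6773 × 105.99 = 717800 g = 718 kg.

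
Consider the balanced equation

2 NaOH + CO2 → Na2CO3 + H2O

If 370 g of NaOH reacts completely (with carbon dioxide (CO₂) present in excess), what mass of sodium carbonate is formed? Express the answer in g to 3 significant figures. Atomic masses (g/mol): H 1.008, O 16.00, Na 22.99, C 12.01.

490 g

M(NaOH) = 22.99 + 16.00 + 1.008 = 39.998 g/mol.
M(Na2CO3) = 2(22.99) + 12.01 + 3(16.00) = 105.99 g/mol.
n(NaOH) = 370.0 g / 39.998 g/mol = 9.250 mol.
From the equation the NaOH:Na2CO3 mole ratio is 2:1, so n(Na2CO3) = 9.250 × 1/2 = 4.625 mol.
Mass of Na2CO3 = 4.625 mol × 105.99 g/mol = 490.2 g.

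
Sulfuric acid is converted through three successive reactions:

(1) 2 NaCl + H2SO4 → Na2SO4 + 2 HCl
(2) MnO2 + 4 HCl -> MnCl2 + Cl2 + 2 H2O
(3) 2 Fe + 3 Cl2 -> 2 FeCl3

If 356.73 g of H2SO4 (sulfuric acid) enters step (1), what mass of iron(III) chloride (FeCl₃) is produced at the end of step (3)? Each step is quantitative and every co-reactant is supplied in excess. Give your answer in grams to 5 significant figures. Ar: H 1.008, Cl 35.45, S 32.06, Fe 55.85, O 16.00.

196.66 g

M(H2SO4) = 2(1.008) + 32.06 + 4(16.00) = 98.076 g/mol.
M(FeCl3) = 55.85 + 3(35.45) = 162.20 g/mol.
n(H2SO4) = 356.73 / 98.076 = 3.63728 mol.
Reaction (1): H2SO4→HCl ratio 1:2 ⇒ n(HCl) = 7.27456 mol.
Reaction (2): HCl→Cl2 ratio 4:1 ⇒ n(Cl2) = 1.81864 mol.
Reaction (3): Cl2→FeCl3 ratio 3:2 ⇒ n(FeCl3) = 1.21243 mol.
Mass of FeCl3 = 1.21243 × 162.20 = 196.656 g.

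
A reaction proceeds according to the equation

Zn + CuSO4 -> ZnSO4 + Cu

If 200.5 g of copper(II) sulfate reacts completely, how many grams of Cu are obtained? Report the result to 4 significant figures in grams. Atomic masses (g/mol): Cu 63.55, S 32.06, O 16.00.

M(CuSO4) = 63.55 + 32.06 + 4(16.00) = 159.61 g/mol.
M(Cu) = 63.55 g/mol.
n(CuSO4) = 200.50 g / 159.61 g/mol = 1.2562 mol.
From the equation the CuSO4:Cu mole ratio is 1:1, so n(Cu) = 1.2562 × 1/1 = 1.2562 mol.
Mass of Cu = 1.2562 mol × 63.55 g/mol = 79.831 g.

79.83 g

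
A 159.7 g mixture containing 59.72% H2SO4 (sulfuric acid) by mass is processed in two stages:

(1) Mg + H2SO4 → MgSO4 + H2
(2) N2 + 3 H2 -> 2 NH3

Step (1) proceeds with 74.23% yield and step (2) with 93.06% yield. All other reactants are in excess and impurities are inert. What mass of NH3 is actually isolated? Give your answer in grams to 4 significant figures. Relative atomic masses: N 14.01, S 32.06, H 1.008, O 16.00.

Pure H2SO4 = 159.7 × 0.5972 = 95.373 g.
M(H2SO4) = 2(1.008) + 32.06 + 4(16.00) = 98.076 g/mol.
M(NH3) = 14.01 + 3(1.008) = 17.034 g/mol.
n(H2SO4) = 95.373 / 98.076 = 0.97244 mol.
Step 1 (H2SO4:H2 = 1:1): theoretical n(H2) = 0.97244 mol; at 74.23% yield, n(H2) = 0.72184 mol.
Step 2 (H2:NH3 = 3:2): theoretical n(NH3) = 0.48123 mol, so theoretical mass = 0.48123 × 17.034 = 8.1972 g.
At 93.06% yield, actual mass of NH3 = 8.1972 × 0.9306 = 7.6283 g.

7.628 g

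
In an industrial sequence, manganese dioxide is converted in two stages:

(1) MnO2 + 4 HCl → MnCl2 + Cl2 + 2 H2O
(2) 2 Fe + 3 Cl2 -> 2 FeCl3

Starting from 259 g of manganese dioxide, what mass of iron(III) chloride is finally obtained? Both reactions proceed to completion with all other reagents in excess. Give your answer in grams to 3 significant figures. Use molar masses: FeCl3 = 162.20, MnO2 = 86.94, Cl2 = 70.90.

n(MnO2) = 259.0 / 86.94 = 2.979 mol.
Step 1 gives a 1:1 ratio of MnO2 to Cl2, so n(Cl2) = 2.979 mol.
In step 2 the Cl2:FeCl3 ratio is 3:2, so n(FeCl3) = 1.986 mol.
Mass of FeCl3 = 1.986 × 162.20 = 322.1 g.

322 g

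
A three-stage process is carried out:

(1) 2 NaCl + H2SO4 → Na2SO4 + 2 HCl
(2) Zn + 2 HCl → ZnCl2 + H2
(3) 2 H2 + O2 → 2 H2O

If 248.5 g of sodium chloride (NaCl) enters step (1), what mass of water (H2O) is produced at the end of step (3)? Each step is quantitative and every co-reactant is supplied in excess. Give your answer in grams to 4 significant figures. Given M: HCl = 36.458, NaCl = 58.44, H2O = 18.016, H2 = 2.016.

38.30 g

n(NaCl) = 248.5 / 58.44 = 4.2522 mol.
Reaction (1): NaCl→HCl ratio 2:2 ⇒ n(HCl) = 4.2522 mol.
Reaction (2): HCl→H2 ratio 2:1 ⇒ n(H2) = 2.1261 mol.
Reaction (3): H2→H2O ratio 2:2 ⇒ n(H2O) = 2.1261 mol.
Mass of H2O = 2.1261 × 18.016 = 38.304 g.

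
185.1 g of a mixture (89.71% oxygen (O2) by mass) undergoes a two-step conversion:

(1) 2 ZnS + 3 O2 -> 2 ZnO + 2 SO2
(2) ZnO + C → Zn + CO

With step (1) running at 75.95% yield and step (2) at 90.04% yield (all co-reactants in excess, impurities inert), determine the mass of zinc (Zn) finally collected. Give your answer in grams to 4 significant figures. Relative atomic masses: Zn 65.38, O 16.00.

Pure O2 = 185.1 × 0.8971 = 166.05 g.
M(O2) = 2(16.00) = 32.00 g/mol.
M(Zn) = 65.38 g/mol.
n(O2) = 166.05 / 32.00 = 5.1892 mol.
Step 1 (O2:ZnO = 3:2): theoretical n(ZnO) = 3.4594 mol; at 75.95% yield, n(ZnO) = 2.6274 mol.
Step 2 (ZnO:Zn = 1:1): theoretical n(Zn) = 2.6274 mol, so theoretical mass = 2.6274 × 65.38 = 171.78 g.
At 90.04% yield, actual mass of Zn = 171.78 × 0.9004 = 154.67 g.

154.7 g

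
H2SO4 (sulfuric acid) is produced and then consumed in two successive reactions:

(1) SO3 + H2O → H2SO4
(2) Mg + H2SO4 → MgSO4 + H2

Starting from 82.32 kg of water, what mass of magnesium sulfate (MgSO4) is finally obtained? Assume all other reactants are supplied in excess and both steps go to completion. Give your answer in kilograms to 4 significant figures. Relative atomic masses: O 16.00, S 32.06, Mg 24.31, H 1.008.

M(H2O) = 2(1.008) + 16.00 = 18.016 g/mol.
M(MgSO4) = 24.31 + 32.06 + 4(16.00) = 120.37 g/mol.
82.32 kg = 82320 g.
n(H2O) = 82320 / 18.016 = 4569.3 mol.
Step 1 gives a 1:1 ratio of H2O to H2SO4, so n(H2SO4) = 4569.3 mol.
In step 2 the H2SO4:MgSO4 ratio is 1:1, so n(MgSO4) = 4569.3 mol.
Mass of MgSO4 = 4569.3 × 120.37 = 550000 g = 550.0 kg.

550.0 kg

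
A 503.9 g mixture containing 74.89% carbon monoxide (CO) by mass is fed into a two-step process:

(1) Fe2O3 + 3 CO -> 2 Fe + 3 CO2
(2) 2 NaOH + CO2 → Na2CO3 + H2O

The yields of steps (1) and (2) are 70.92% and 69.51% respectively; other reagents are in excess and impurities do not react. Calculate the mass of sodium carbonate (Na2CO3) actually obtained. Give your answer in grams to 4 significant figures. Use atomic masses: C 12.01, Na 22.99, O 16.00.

703.9 g

Pure CO = 503.9 × 0.7489 = 377.37 g.
M(CO) = 12.01 + 16.00 = 28.01 g/mol.
M(Na2CO3) = 2(22.99) + 12.01 + 3(16.00) = 105.99 g/mol.
n(CO) = 377.37 / 28.01 = 13.473 mol.
Step 1 (CO:CO2 = 3:3): theoretical n(CO2) = 13.473 mol; at 70.92% yield, n(CO2) = 9.5548 mol.
Step 2 (CO2:Na2CO3 = 1:1): theoretical n(Na2CO3) = 9.5548 mol, so theoretical mass = 9.5548 × 105.99 = 1012.7 g.
At 69.51% yield, actual mass of Na2CO3 = 1012.7 × 0.6951 = 703.94 g.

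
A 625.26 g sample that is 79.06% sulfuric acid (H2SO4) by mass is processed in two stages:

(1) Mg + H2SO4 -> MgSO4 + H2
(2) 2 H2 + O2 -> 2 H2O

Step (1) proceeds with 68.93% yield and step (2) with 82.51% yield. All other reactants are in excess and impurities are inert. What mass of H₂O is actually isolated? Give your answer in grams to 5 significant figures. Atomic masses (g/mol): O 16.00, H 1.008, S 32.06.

51.645 g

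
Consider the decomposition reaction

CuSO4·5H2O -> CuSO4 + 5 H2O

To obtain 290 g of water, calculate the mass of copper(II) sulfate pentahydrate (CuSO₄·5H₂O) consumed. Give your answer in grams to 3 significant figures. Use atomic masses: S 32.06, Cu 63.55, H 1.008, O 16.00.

804 g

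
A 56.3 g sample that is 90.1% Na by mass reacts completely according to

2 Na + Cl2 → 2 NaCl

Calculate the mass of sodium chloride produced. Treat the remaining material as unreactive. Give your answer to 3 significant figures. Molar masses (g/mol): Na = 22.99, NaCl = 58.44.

129 g

Mass of pure Na = 56.3 g × 0.901 = 50.73 g.
n(Na) = 50.73 g / 22.99 g/mol = 2.206 mol.
From the equation the Na:NaCl mole ratio is 2:2, so n(NaCl) = 2.206 × 2/2 = 2.206 mol.
Mass of NaCl = 2.206 mol × 58.44 g/mol = 128.9 g.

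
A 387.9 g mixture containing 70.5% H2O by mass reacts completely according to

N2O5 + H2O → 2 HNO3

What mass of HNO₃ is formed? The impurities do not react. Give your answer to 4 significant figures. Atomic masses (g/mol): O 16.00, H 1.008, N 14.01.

Mass of pure H2O = 387.9 g × 0.705 = 273.47 g.
M(H2O) = 2(1.008) + 16.00 = 18.016 g/mol.
M(HNO3) = 1.008 + 14.01 + 3(16.00) = 63.018 g/mol.
n(H2O) = 273.47 g / 18.016 g/mol = 15.179 mol.
From the equation the H2O:HNO3 mole ratio is 1:2, so n(HNO3) = 15.179 × 2/1 = 30.359 mol.
Mass of HNO3 = 30.359 mol × 63.018 g/mol = 1913.1 g.

1913 g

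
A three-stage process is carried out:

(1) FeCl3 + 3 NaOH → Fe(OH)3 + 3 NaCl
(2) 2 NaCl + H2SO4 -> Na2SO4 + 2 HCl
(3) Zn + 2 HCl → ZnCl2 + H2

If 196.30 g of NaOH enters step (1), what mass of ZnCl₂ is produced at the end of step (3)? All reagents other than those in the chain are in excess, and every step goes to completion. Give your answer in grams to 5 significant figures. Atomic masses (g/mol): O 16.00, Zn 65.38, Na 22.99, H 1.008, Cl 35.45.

334.41 g

M(NaOH) = 22.99 + 16.00 + 1.008 = 39.998 g/mol.
M(ZnCl2) = 65.38 + 2(35.45) = 136.28 g/mol.
n(NaOH) = 196.30 / 39.998 = 4.90775 mol.
Reaction (1): NaOH→NaCl ratio 3:3 ⇒ n(NaCl) = 4.90775 mol.
Reaction (2): NaCl→HCl ratio 2:2 ⇒ n(HCl) = 4.90775 mol.
Reaction (3): HCl→ZnCl2 ratio 2:1 ⇒ n(ZnCl2) = 2.45387 mol.
Mass of ZnCl2 = 2.45387 × 136.28 = 334.414 g.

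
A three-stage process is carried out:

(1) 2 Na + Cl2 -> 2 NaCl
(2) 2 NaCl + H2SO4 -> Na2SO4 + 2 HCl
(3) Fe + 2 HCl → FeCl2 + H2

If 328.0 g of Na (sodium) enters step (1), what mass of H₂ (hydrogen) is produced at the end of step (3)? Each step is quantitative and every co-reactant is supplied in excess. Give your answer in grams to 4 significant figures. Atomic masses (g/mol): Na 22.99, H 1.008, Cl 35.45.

M(Na) = 22.99 g/mol.
M(H2) = 2(1.008) = 2.016 g/mol.
n(Na) = 328.0 / 22.99 = 14.267 mol.
Reaction (1): Na→NaCl ratio 2:2 ⇒ n(NaCl) = 14.267 mol.
Reaction (2): NaCl→HCl ratio 2:2 ⇒ n(HCl) = 14.267 mol.
Reaction (3): HCl→H2 ratio 2:1 ⇒ n(H2) = 7.1335 mol.
Mass of H2 = 7.1335 × 2.016 = 14.381 g.

14.38 g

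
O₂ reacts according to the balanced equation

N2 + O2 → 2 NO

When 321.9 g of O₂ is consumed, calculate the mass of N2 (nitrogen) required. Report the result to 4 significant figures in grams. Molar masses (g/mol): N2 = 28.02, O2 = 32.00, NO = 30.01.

281.9 g

n(O2) = 321.90 g / 32.00 g/mol = 10.059 mol.
From the equation the O2:N2 mole ratio is 1:1, so n(N2) = 10.059 × 1/1 = 10.059 mol.
Mass of N2 = 10.059 mol × 28.02 g/mol = 281.86 g.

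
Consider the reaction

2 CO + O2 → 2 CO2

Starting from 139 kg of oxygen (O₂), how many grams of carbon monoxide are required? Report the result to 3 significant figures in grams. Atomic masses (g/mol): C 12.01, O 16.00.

243000 g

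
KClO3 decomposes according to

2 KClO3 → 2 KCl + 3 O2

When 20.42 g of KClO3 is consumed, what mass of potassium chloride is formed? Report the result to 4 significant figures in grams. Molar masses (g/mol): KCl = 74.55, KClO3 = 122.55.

n(KClO3) = 20.420 g / 122.55 g/mol = 0.16663 mol.
From the equation the KClO3:KCl mole ratio is 2:2, so n(KCl) = 0.16663 × 2/2 = 0.16663 mol.
Mass of KCl = 0.16663 mol × 74.55 g/mol = 12.422 g.

12.42 g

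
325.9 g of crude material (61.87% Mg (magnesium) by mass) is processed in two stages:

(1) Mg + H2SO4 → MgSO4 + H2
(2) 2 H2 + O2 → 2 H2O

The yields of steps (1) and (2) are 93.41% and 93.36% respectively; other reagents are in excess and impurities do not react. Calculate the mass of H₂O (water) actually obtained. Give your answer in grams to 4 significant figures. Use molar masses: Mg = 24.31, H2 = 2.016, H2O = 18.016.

Pure Mg = 325.9 × 0.6187 = 201.63 g.
n(Mg) = 201.63 / 24.31 = 8.2943 mol.
Step 1 (Mg:H2 = 1:1): theoretical n(H2) = 8.2943 mol; at 93.41% yield, n(H2) = 7.7477 mol.
Step 2 (H2:H2O = 2:2): theoretical n(H2O) = 7.7477 mol, so theoretical mass = 7.7477 × 18.016 = 139.58 g.
At 93.36% yield, actual mass of H2O = 139.58 × 0.9336 = 130.31 g.

130.3 g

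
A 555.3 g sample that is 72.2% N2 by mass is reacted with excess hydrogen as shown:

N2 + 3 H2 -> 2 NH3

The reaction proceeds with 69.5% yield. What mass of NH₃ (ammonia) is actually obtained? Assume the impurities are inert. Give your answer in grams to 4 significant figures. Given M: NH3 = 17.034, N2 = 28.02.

Pure N2 available = 555.3 g × 0.722 = 400.93 g.
n(N2) = 400.93 g / 28.02 g/mol = 14.309 mol.
From the equation the N2:NH3 mole ratio is 1:2, so n(NH3) = 14.309 × 2/1 = 28.617 mol.
Mass of NH3 = 28.617 mol × 17.034 g/mol = 487.46 g.
Actual mass collected = 487.46 g × 0.695 = 338.79 g.

338.8 g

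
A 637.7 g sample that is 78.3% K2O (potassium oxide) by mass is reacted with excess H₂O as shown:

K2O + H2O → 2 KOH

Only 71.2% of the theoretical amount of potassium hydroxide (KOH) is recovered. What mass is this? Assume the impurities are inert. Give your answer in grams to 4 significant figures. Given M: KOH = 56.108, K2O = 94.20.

423.5 g

Pure K2O available = 637.7 g × 0.783 = 499.32 g.
n(K2O) = 499.32 g / 94.20 g/mol = 5.3006 mol.
From the equation the K2O:KOH mole ratio is 1:2, so n(KOH) = 5.3006 × 2/1 = 10.601 mol.
Mass of KOH = 10.601 mol × 56.108 g/mol = 594.82 g.
Actual mass collected = 594.82 g × 0.712 = 423.51 g.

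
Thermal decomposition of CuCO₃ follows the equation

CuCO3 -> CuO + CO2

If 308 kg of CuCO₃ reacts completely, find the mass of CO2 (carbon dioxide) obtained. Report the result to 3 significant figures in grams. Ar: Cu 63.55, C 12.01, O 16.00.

110000 g

M(CuCO3) = 63.55 + 12.01 + 3(16.00) = 123.56 g/mol.
M(CO2) = 12.01 + 2(16.00) = 44.01 g/mol.
Convert: 308 kg = 308000 g.
n(CuCO3) = 308000 g / 123.56 g/mol = 2493 mol.
From the equation the CuCO3:CO2 mole ratio is 1:1, so n(CO2) = 2493 × 1/1 = 2493 mol.
Mass of CO2 = 2493 mol × 44.01 g/mol = 109700 g.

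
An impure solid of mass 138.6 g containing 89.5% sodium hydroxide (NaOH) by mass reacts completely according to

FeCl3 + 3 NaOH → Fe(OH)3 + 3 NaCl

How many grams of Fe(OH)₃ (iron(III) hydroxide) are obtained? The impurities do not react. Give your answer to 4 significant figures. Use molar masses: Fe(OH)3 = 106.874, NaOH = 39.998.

110.5 g

Mass of pure NaOH = 138.6 g × 0.895 = 124.05 g.
n(NaOH) = 124.05 g / 39.998 g/mol = 3.1013 mol.
From the equation the NaOH:Fe(OH)3 mole ratio is 3:1, so n(Fe(OH)3) = 3.1013 × 1/3 = 1.0338 mol.
Mass of Fe(OH)3 = 1.0338 mol × 106.874 g/mol = 110.48 g.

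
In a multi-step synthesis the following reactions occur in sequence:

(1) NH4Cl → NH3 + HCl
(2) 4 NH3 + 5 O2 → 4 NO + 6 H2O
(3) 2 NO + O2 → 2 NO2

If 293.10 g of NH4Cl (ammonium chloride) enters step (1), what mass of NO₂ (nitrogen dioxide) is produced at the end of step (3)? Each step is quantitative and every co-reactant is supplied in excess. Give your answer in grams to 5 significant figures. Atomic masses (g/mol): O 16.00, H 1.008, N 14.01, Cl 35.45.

252.10 g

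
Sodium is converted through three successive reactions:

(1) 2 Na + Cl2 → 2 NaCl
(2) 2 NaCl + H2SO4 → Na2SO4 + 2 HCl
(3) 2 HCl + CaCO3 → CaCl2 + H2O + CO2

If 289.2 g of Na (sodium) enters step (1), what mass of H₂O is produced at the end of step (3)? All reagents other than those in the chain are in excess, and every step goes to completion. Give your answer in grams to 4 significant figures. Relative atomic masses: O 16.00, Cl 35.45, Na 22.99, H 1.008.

M(Na) = 22.99 g/mol.
M(H2O) = 2(1.008) + 16.00 = 18.016 g/mol.
n(Na) = 289.2 / 22.99 = 12.579 mol.
Reaction (1): Na→NaCl ratio 2:2 ⇒ n(NaCl) = 12.579 mol.
Reaction (2): NaCl→HCl ratio 2:2 ⇒ n(HCl) = 12.579 mol.
Reaction (3): HCl→H2O ratio 2:1 ⇒ n(H2O) = 6.2897 mol.
Mass of H2O = 6.2897 × 18.016 = 113.32 g.

113.3 g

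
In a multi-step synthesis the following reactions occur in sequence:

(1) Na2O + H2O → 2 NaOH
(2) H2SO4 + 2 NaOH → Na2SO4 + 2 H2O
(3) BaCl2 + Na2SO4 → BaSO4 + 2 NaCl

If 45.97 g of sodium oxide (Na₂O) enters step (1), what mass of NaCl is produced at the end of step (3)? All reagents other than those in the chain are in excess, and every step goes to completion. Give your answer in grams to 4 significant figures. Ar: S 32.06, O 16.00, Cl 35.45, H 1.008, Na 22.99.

86.69 g

M(Na2O) = 2(22.99) + 16.00 = 61.98 g/mol.
M(NaCl) = 22.99 + 35.45 = 58.44 g/mol.
n(Na2O) = 45.97 / 61.98 = 0.74169 mol.
Reaction (1): Na2O→NaOH ratio 1:2 ⇒ n(NaOH) = 1.4834 mol.
Reaction (2): NaOH→Na2SO4 ratio 2:1 ⇒ n(Na2SO4) = 0.74169 mol.
Reaction (3): Na2SO4→NaCl ratio 1:2 ⇒ n(NaCl) = 1.4834 mol.
Mass of NaCl = 1.4834 × 58.44 = 86.689 g.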